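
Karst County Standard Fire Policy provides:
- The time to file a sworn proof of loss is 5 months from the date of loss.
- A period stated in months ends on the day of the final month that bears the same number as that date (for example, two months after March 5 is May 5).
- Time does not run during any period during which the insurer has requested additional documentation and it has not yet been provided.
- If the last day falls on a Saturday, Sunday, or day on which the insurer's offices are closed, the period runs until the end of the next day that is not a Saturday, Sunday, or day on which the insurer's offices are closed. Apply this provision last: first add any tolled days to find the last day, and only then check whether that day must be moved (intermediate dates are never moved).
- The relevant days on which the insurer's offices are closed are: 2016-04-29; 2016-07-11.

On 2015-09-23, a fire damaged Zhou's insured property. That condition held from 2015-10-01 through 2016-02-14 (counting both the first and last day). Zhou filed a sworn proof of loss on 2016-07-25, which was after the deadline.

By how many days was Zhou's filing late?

5 months after 2015-09-23 is February 23, 2016.
From October 1, 2015 through February 14, 2016 inclusive is 137 days; tolling adds 137 days: February 23, 2016 + 137 days = July 9, 2016.
July 9, 2016 is Saturday; July 10, 2016 is Sunday; July 11, 2016 is a listed holiday. The next qualifying day is July 12, 2016.
The deadline is July 12, 2016; from July 12, 2016 to July 25, 2016 is 13 days.

13 days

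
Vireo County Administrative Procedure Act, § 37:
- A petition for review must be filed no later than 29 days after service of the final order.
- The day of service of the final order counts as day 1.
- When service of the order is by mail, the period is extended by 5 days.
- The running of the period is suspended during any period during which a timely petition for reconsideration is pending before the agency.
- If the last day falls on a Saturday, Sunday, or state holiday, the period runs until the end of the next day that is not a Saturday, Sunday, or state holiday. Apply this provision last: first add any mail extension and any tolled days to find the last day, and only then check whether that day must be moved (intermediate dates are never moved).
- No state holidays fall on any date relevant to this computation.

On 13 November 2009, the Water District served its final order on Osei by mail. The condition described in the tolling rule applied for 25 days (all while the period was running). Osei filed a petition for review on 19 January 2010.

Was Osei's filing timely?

No

Counting 13 November 2009 as day 1, day 29 is December 11, 2009.
Service was by mail, adding 5 days: December 11, 2009 + 5 days = December 16, 2009.
Tolling adds 25 days: December 16, 2009 + 25 days = January 10, 2010.
January 10, 2010 is Sunday. The next qualifying day is January 11, 2010.
The deadline is January 11, 2010; the filing on January 19, 2010 is after that date.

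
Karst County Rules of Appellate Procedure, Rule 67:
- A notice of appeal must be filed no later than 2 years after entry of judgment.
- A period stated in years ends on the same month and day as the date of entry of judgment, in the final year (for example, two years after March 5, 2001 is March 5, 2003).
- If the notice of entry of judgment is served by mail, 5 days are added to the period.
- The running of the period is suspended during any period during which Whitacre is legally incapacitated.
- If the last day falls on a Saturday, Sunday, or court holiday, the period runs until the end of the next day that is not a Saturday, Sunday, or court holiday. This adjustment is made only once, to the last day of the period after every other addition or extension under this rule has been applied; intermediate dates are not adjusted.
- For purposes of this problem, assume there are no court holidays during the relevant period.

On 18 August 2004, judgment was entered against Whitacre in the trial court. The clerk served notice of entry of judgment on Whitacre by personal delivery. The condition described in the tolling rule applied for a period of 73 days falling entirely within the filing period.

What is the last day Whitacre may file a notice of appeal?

October 30, 2006

2 years after 18 August 2004 is August 18, 2006.
Service was not by mail, so no mail extension applies.
Tolling adds 73 days: August 18, 2006 + 73 days = October 30, 2006.
October 30, 2006 is a Monday and not a court holiday, so no extension applies.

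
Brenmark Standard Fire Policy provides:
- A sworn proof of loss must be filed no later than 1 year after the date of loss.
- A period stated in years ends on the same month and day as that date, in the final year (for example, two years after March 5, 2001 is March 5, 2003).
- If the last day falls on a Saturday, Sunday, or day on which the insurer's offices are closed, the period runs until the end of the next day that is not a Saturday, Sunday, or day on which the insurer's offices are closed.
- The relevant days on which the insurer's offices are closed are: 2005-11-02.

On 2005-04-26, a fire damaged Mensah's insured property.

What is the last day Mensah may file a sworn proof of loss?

April 26, 2006

1 year after 2005-04-26 is April 26, 2006.
April 26, 2006 is a Wednesday and not a day on which the insurer's offices are closed, so no extension applies.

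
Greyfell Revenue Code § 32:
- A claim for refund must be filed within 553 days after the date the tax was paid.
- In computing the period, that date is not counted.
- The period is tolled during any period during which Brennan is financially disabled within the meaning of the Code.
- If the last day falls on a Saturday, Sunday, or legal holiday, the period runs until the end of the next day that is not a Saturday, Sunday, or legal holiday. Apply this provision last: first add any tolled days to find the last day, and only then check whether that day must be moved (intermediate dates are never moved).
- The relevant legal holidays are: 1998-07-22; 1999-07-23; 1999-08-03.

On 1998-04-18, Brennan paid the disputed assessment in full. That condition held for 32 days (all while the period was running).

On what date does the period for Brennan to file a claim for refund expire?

553 days after 1998-04-18 is October 23, 1999.
Tolling adds 32 days: October 23, 1999 + 32 days = November 24, 1999.
November 24, 1999 is a Wednesday and not a legal holiday, so no extension applies.

November 24, 1999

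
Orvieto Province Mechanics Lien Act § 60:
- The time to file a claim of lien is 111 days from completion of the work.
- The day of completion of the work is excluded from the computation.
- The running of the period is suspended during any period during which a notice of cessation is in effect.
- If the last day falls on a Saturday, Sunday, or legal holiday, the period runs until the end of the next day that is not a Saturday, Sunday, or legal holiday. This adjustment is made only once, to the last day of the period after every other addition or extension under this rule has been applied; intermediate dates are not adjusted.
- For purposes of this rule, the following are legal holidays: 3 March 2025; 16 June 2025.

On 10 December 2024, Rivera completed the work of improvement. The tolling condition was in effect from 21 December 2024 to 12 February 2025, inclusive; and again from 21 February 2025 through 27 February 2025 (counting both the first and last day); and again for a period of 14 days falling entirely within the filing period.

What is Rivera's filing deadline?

111 days after 10 December 2024 is March 31, 2025.
From December 21, 2024 through February 12, 2025 inclusive is 54 days; tolling adds 54 days: March 31, 2025 + 54 days = May 24, 2025.
From February 21, 2025 through February 27, 2025 inclusive is 7 days; tolling adds 7 days: May 24, 2025 + 7 days = May 31, 2025.
Tolling adds 14 days: May 31, 2025 + 14 days = June 14, 2025.
June 14, 2025 is Saturday; June 15, 2025 is Sunday; June 16, 2025 is a listed holiday. The next qualifying day is June 17, 2025.

June 17, 2025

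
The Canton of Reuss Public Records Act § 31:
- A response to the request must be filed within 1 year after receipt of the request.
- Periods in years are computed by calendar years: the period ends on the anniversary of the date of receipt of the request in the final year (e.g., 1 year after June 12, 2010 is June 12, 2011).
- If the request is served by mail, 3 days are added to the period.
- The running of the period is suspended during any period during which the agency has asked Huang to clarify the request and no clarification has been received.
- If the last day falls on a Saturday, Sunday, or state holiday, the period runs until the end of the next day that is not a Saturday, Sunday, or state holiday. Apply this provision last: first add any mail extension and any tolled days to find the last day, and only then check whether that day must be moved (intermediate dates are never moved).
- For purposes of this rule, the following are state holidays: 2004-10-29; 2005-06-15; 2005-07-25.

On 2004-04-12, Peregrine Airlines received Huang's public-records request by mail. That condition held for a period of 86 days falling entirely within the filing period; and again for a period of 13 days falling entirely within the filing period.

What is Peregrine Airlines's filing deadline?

1 year after 2004-04-12 is April 12, 2005.
Service was by mail, adding 3 days: April 12, 2005 + 3 days = April 15, 2005.
Tolling adds 86 days: April 15, 2005 + 86 days = July 10, 2005.
Tolling adds 13 days: July 10, 2005 + 13 days = July 23, 2005.
July 23, 2005 is Saturday; July 24, 2005 is Sunday; July 25, 2005 is a listed holiday. The next qualifying day is July 26, 2005.

July 26, 2005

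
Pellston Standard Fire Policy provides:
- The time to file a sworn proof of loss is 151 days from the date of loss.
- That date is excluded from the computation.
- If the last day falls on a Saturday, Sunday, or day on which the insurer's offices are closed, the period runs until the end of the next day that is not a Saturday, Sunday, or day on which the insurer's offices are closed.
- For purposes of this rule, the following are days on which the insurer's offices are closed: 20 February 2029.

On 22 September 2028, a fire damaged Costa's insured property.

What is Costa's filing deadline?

151 days after 22 September 2028 is February 20, 2029.
February 20, 2029 is a listed holiday. The next qualifying day is February 21, 2029.

February 21, 2029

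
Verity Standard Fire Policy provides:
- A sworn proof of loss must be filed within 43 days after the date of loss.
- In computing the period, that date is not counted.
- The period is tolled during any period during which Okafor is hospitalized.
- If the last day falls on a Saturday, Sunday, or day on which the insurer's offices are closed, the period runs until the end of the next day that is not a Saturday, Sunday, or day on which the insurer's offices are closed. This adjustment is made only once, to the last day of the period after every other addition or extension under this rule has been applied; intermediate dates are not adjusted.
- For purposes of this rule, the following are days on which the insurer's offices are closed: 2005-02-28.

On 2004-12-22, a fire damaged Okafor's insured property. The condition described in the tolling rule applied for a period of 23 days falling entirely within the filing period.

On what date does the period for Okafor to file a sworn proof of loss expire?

43 days after 2004-12-22 is February 3, 2005.
Tolling adds 23 days: February 3, 2005 + 23 days = February 26, 2005.
February 26, 2005 is Saturday; February 27, 2005 is Sunday; February 28, 2005 is a listed holiday. The next qualifying day is March 1, 2005.

March 1, 2005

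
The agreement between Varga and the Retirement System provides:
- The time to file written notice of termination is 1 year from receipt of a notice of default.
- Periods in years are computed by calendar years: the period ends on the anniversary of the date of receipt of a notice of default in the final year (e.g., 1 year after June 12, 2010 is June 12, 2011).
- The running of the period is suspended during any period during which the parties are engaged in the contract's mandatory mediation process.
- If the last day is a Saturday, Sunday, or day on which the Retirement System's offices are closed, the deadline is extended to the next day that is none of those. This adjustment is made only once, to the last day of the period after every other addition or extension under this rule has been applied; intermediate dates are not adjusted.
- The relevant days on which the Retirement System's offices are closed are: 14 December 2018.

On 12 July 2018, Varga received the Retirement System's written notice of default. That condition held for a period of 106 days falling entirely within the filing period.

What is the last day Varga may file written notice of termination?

1 year after 12 July 2018 is July 12, 2019.
Tolling adds 106 days: July 12, 2019 + 106 days = October 26, 2019.
October 26, 2019 is Saturday; October 27, 2019 is Sunday. The next qualifying day is October 28, 2019.

October 28, 2019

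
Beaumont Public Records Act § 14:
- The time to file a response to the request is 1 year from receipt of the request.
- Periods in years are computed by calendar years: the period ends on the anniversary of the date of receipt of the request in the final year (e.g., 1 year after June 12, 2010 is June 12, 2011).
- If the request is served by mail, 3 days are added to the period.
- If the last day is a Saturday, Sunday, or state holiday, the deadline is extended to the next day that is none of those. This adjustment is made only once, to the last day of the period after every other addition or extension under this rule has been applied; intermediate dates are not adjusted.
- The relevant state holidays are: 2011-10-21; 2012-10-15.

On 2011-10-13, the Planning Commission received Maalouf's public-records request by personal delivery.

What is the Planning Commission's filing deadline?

1 year after 2011-10-13 is October 13, 2012.
Service was not by mail, so no mail extension applies.
October 13, 2012 is Saturday; October 14, 2012 is Sunday; October 15, 2012 is a listed holiday. The next qualifying day is October 16, 2012.

October 16, 2012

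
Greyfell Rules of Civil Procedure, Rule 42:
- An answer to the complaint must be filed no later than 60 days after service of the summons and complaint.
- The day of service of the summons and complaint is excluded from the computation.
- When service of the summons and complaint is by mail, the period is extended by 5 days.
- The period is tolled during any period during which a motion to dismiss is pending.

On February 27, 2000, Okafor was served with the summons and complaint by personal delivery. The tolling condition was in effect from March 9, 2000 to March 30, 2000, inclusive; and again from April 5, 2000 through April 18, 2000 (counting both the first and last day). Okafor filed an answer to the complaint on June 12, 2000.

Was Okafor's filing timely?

60 days after February 27, 2000 is April 27, 2000.
Service was not by mail, so no mail extension applies.
From March 9, 2000 through March 30, 2000 inclusive is 22 days; tolling adds 22 days: April 27, 2000 + 22 days = May 19, 2000.
From April 5, 2000 through April 18, 2000 inclusive is 14 days; tolling adds 14 days: May 19, 2000 + 14 days = June 2, 2000.
The deadline is June 2, 2000; the filing on June 12, 2000 is after that date.

No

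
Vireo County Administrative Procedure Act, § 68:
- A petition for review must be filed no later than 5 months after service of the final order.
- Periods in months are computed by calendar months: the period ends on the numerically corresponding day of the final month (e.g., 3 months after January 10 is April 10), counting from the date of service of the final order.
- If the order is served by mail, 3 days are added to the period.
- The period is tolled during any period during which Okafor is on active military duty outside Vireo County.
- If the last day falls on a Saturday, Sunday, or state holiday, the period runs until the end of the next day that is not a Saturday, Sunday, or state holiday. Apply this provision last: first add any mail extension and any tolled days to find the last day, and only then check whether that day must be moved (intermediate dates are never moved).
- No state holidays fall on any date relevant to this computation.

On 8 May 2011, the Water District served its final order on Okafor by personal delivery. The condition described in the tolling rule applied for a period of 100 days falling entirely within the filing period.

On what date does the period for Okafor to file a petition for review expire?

5 months after 8 May 2011 is October 8, 2011.
Service was not by mail, so no mail extension applies.
Tolling adds 100 days: October 8, 2011 + 100 days = January 16, 2012.
January 16, 2012 is a Monday and not a state holiday, so no extension applies.

January 16, 2012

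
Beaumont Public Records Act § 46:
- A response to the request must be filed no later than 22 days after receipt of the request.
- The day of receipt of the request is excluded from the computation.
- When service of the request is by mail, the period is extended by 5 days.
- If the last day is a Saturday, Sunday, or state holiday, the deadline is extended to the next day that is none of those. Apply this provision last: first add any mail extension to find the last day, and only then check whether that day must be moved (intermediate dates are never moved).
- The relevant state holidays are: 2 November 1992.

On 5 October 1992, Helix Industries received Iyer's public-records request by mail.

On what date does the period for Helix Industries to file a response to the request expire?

November 3, 1992

22 days after 5 October 1992 is October 27, 1992.
Service was by mail, adding 5 days: October 27, 1992 + 5 days = November 1, 1992.
November 1, 1992 is Sunday; November 2, 1992 is a listed holiday. The next qualifying day is November 3, 1992.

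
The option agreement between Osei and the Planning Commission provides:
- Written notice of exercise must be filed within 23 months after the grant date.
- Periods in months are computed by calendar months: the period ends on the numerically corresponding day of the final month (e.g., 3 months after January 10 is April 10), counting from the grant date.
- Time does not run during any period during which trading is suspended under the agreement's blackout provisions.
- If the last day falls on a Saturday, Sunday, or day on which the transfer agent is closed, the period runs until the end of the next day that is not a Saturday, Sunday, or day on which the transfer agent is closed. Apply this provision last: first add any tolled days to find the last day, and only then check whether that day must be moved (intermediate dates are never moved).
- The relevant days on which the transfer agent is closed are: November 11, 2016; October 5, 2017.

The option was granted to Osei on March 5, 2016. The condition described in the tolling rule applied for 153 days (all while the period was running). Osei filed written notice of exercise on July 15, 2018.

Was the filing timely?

23 months after March 5, 2016 is February 5, 2018.
Tolling adds 153 days: February 5, 2018 + 153 days = July 8, 2018.
July 8, 2018 is Sunday. The next qualifying day is July 9, 2018.
The deadline is July 9, 2018; the filing on July 15, 2018 is after that date.

No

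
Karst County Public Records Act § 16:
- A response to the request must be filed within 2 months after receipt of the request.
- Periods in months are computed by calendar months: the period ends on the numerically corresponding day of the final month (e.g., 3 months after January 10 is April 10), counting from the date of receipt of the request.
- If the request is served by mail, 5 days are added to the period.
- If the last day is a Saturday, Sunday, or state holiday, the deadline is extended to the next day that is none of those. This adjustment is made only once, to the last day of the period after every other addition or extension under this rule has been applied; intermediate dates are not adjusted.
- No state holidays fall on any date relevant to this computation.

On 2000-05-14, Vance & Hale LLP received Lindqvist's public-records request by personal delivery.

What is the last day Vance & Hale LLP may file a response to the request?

July 14, 2000

2 months after 2000-05-14 is July 14, 2000.
Service was not by mail, so no mail extension applies.
July 14, 2000 is a Friday and not a state holiday, so no extension applies.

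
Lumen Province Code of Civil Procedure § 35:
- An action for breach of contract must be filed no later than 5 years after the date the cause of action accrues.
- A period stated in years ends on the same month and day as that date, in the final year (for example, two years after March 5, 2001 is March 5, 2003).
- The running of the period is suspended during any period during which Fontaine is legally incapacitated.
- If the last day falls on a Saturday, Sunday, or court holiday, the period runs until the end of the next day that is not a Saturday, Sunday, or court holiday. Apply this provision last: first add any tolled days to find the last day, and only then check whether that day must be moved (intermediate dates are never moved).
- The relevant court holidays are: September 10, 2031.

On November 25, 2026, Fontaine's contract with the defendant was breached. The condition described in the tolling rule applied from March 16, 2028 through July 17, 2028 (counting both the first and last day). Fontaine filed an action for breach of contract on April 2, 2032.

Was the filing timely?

5 years after November 25, 2026 is November 25, 2031.
From March 16, 2028 through July 17, 2028 inclusive is 124 days; tolling adds 124 days: November 25, 2031 + 124 days = March 28, 2032.
March 28, 2032 is Sunday. The next qualifying day is March 29, 2032.
The deadline is March 29, 2032; the filing on April 2, 2032 is after that date.

No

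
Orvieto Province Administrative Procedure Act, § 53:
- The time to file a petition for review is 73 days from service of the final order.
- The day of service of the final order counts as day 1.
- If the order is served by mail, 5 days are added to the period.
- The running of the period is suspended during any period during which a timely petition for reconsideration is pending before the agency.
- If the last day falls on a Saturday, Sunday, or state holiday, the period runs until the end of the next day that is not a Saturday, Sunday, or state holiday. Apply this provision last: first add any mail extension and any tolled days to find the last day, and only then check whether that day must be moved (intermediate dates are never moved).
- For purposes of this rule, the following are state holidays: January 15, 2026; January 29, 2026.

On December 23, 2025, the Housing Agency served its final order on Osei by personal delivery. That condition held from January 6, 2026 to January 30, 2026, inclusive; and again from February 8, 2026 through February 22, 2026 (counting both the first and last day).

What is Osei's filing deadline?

April 14, 2026

Counting December 23, 2025 as day 1, day 73 is March 5, 2026.
Service was not by mail, so no mail extension applies.
From January 6, 2026 through January 30, 2026 inclusive is 25 days; tolling adds 25 days: March 5, 2026 + 25 days = March 30, 2026.
From February 8, 2026 through February 22, 2026 inclusive is 15 days; tolling adds 15 days: March 30, 2026 + 15 days = April 14, 2026.
April 14, 2026 is a Tuesday and not a state holiday, so no extension applies.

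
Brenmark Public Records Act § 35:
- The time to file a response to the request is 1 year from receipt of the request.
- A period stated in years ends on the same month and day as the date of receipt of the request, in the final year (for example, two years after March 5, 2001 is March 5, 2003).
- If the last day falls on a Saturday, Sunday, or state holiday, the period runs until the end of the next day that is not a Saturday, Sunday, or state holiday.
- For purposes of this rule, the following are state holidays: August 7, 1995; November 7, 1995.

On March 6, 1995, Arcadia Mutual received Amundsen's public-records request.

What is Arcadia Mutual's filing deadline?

March 6, 1996

1 year after March 6, 1995 is March 6, 1996.
March 6, 1996 is a Wednesday and not a state holiday, so no extension applies.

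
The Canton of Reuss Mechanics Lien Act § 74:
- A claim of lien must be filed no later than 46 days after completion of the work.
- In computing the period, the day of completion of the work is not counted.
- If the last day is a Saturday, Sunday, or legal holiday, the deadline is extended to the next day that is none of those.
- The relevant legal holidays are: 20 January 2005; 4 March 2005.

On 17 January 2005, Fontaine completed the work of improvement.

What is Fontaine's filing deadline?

March 7, 2005

46 days after 17 January 2005 is March 4, 2005.
March 4, 2005 is a listed holiday; March 5, 2005 is Saturday; March 6, 2005 is Sunday. The next qualifying day is March 7, 2005.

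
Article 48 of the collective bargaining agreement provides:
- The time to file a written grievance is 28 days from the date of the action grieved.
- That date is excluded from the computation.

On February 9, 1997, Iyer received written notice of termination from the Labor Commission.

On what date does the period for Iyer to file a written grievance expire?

March 9, 1997

28 days after February 9, 1997 is March 9, 1997.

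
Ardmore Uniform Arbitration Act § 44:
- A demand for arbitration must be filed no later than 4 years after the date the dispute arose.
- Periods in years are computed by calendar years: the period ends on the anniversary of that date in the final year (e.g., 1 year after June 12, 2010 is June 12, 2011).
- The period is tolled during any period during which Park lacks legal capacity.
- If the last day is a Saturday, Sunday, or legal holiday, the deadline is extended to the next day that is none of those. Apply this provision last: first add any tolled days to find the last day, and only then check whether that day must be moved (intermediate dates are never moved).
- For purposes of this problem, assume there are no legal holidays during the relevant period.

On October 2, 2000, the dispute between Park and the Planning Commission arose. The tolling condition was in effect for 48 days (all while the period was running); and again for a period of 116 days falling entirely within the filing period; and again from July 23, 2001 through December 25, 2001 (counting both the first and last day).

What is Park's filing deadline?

August 18, 2005

4 years after October 2, 2000 is October 2, 2004.
Tolling adds 48 days: October 2, 2004 + 48 days = November 19, 2004.
Tolling adds 116 days: November 19, 2004 + 116 days = March 15, 2005.
From July 23, 2001 through December 25, 2001 inclusive is 156 days; tolling adds 156 days: March 15, 2005 + 156 days = August 18, 2005.
August 18, 2005 is a Thursday and not a legal holiday, so no extension applies.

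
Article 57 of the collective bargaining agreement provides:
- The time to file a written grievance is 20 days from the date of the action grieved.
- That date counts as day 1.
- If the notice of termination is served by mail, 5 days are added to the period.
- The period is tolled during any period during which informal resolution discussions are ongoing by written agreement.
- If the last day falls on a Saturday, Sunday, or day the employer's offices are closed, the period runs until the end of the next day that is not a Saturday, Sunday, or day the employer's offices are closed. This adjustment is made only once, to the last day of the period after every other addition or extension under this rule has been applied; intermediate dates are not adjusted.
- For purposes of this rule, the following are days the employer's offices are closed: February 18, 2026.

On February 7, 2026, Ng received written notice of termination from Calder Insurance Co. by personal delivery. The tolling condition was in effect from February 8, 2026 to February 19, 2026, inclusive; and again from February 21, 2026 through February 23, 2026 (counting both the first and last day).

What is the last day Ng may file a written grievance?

Counting February 7, 2026 as day 1, day 20 is February 26, 2026.
Service was not by mail, so no mail extension applies.
From February 8, 2026 through February 19, 2026 inclusive is 12 days; tolling adds 12 days: February 26, 2026 + 12 days = March 10, 2026.
From February 21, 2026 through February 23, 2026 inclusive is 3 days; tolling adds 3 days: March 10, 2026 + 3 days = March 13, 2026.
March 13, 2026 is a Friday and not a day the employer's offices are closed, so no extension applies.

March 13, 2026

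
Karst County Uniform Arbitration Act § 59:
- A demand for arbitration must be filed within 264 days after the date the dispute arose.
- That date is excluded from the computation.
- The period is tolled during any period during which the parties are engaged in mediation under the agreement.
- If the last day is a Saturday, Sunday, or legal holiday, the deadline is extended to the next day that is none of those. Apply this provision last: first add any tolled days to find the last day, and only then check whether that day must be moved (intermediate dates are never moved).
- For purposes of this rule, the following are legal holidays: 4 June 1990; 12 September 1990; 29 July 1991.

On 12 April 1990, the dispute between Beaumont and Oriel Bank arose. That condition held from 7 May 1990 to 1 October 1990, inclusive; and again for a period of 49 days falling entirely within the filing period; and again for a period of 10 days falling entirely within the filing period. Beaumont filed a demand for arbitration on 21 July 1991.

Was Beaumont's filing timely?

264 days after 12 April 1990 is January 1, 1991.
From May 7, 1990 through October 1, 1990 inclusive is 148 days; tolling adds 148 days: January 1, 1991 + 148 days = May 29, 1991.
Tolling adds 49 days: May 29, 1991 + 49 days = July 17, 1991.
Tolling adds 10 days: July 17, 1991 + 10 days = July 27, 1991.
July 27, 1991 is Saturday; July 28, 1991 is Sunday; July 29, 1991 is a listed holiday. The next qualifying day is July 30, 1991.
The deadline is July 30, 1991; the filing on July 21, 1991 is on or before that date.

Yes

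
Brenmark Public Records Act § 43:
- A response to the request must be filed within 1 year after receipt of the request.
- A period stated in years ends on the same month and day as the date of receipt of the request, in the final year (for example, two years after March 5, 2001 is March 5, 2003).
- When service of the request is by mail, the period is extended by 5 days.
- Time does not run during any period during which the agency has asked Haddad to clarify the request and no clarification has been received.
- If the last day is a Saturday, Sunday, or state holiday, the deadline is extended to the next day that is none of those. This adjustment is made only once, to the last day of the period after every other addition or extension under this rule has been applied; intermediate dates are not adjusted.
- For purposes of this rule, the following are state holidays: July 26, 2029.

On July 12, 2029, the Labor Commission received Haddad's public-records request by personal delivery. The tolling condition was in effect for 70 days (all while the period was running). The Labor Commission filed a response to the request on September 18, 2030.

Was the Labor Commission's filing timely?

Yes

1 year after July 12, 2029 is July 12, 2030.
Service was not by mail, so no mail extension applies.
Tolling adds 70 days: July 12, 2030 + 70 days = September 20, 2030.
September 20, 2030 is a Friday and not a state holiday, so no extension applies.
The deadline is September 20, 2030; the filing on September 18, 2030 is on or before that date.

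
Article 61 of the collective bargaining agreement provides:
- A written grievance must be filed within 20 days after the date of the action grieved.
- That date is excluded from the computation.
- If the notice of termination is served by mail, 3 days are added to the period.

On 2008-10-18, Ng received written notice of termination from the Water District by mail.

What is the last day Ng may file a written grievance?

20 days after 2008-10-18 is November 7, 2008.
Service was by mail, adding 3 days: November 7, 2008 + 3 days = November 10, 2008.

November 10, 2008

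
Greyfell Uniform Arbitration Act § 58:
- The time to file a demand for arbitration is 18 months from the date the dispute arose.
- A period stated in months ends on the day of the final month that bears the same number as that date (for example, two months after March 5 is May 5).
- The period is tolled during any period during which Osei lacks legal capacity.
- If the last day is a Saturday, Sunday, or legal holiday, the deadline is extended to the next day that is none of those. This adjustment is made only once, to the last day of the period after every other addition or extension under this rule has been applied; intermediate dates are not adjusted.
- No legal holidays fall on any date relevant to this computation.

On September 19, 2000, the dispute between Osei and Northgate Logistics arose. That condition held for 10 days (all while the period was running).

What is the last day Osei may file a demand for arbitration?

March 29, 2002

18 months after September 19, 2000 is March 19, 2002.
Tolling adds 10 days: March 19, 2002 + 10 days = March 29, 2002.
March 29, 2002 is a Friday and not a legal holiday, so no extension applies.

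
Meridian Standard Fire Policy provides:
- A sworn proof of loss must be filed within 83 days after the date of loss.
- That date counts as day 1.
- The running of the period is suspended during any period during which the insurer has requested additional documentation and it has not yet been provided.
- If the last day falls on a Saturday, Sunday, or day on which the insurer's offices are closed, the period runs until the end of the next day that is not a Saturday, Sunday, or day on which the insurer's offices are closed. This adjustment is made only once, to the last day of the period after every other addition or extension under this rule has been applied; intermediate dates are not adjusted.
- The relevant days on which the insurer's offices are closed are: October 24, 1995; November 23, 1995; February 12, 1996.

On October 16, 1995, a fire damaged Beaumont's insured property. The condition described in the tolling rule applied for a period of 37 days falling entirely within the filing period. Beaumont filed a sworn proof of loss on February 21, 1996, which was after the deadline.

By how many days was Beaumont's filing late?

8 days

Counting October 16, 1995 as day 1, day 83 is January 6, 1996.
Tolling adds 37 days: January 6, 1996 + 37 days = February 12, 1996.
February 12, 1996 is a listed holiday. The next qualifying day is February 13, 1996.
The deadline is February 13, 1996; from February 13, 1996 to February 21, 1996 is 8 days.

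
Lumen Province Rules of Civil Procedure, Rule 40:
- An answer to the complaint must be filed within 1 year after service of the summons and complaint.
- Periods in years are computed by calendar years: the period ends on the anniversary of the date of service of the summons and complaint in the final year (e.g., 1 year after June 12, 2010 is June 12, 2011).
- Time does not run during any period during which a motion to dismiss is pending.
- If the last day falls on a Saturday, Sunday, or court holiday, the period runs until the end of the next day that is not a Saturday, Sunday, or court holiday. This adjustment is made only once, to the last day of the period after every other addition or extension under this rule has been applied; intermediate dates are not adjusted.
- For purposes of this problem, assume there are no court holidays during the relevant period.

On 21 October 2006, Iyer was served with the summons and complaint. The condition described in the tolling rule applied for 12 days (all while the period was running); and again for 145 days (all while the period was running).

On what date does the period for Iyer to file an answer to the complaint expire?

1 year after 21 October 2006 is October 21, 2007.
Tolling adds 12 days: October 21, 2007 + 12 days = November 2, 2007.
Tolling adds 145 days: November 2, 2007 + 145 days = March 26, 2008.
March 26, 2008 is a Wednesday and not a court holiday, so no extension applies.

March 26, 2008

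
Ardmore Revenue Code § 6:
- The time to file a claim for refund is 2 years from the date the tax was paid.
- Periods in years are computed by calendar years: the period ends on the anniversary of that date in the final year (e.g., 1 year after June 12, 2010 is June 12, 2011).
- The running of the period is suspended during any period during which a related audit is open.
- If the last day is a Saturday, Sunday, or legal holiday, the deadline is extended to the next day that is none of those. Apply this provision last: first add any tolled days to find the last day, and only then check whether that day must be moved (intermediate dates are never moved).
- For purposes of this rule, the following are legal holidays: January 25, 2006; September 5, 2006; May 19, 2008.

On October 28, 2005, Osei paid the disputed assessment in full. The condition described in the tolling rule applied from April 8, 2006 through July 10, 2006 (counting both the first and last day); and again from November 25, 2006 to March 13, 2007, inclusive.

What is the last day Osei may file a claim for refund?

2 years after October 28, 2005 is October 28, 2007.
From April 8, 2006 through July 10, 2006 inclusive is 94 days; tolling adds 94 days: October 28, 2007 + 94 days = January 30, 2008.
From November 25, 2006 through March 13, 2007 inclusive is 109 days; tolling adds 109 days: January 30, 2008 + 109 days = May 18, 2008.
May 18, 2008 is Sunday; May 19, 2008 is a listed holiday. The next qualifying day is May 20, 2008.

May 20, 2008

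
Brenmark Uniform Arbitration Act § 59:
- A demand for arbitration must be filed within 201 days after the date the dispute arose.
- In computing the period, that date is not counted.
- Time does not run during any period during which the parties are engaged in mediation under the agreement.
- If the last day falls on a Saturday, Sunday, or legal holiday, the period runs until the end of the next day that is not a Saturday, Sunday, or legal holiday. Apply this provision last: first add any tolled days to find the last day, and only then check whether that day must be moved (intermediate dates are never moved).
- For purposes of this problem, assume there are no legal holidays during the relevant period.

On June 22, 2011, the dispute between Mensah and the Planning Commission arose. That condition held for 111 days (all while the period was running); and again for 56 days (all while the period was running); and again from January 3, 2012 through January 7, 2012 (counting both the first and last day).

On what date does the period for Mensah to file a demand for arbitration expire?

201 days after June 22, 2011 is January 9, 2012.
Tolling adds 111 days: January 9, 2012 + 111 days = April 29, 2012.
Tolling adds 56 days: April 29, 2012 + 56 days = June 24, 2012.
From January 3, 2012 through January 7, 2012 inclusive is 5 days; tolling adds 5 days: June 24, 2012 + 5 days = June 29, 2012.
June 29, 2012 is a Friday and not a legal holiday, so no extension applies.

June 29, 2012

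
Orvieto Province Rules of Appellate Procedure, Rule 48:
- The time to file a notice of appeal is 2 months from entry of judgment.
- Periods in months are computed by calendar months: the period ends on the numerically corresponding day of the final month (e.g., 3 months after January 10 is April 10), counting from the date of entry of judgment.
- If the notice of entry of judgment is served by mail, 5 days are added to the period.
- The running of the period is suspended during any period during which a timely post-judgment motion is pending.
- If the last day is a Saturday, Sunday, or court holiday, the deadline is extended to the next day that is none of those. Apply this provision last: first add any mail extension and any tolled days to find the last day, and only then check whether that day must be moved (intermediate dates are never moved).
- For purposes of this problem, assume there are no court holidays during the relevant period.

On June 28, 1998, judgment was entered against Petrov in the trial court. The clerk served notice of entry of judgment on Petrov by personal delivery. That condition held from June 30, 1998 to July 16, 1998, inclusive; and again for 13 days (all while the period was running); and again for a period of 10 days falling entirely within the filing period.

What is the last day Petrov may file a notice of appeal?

2 months after June 28, 1998 is August 28, 1998.
Service was not by mail, so no mail extension applies.
From June 30, 1998 through July 16, 1998 inclusive is 17 days; tolling adds 17 days: August 28, 1998 + 17 days = September 14, 1998.
Tolling adds 13 days: September 14, 1998 + 13 days = September 27, 1998.
Tolling adds 10 days: September 27, 1998 + 10 days = October 7, 1998.
October 7, 1998 is a Wednesday and not a court holiday, so no extension applies.

October 7, 1998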